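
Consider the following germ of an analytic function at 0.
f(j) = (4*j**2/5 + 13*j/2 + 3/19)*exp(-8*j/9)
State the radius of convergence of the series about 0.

The radius of convergence is infinite.

The factor exp(-8*j/9) is entire and contributes no finite singular point.
The polynomial part has no poles.
No finite singular points: the Taylor series at 0 converges everywhere.


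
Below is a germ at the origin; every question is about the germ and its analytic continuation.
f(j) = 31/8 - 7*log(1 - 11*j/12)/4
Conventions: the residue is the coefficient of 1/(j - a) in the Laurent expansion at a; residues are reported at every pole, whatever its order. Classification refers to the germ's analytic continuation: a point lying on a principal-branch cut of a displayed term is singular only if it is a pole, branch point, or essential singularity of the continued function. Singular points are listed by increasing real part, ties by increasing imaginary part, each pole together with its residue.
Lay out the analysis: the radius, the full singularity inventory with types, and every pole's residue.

Branch term (-7/4)*log(1 - j/(12/11)): its argument vanishes at j = 12/11, a logarithmic branch point, modulus 12/11.
The radius of convergence is the smallest modulus among the singular points: 12/11.

Radius of convergence at 0: 12/11.
At 12/11: a logarithmic branch point.


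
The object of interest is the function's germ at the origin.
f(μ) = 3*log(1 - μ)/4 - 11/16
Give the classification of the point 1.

The point is a logarithmic branch point.

The term (3/4)*log(1 - μ/(1)) has argument 1 - 1/(1) = 0 at 1: a logarithmic (infinitely-sheeted) branch point; the remaining terms are analytic or single-valued there.


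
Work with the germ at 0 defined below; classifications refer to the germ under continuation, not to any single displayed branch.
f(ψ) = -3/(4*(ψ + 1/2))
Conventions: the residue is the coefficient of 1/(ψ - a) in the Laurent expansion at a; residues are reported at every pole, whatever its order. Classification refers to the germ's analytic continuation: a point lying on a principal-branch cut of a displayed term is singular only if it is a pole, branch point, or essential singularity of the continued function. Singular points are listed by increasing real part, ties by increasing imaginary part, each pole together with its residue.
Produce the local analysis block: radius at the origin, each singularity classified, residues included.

Denominator factor (ψ + 1/2): pole of order 1 at -1/2, modulus 1/2.
The radius of convergence is the smallest modulus among the singular points: 1/2.
At the order-1 pole -1/2 set g(ψ) = (ψ - (-1/2))*f(ψ) = -3/4.
Simple pole: residue = g(a) at a = -1/2, which is -3/4.

Radius of convergence at 0: 1/2.
At -1/2: a pole of order 1; residue -3/4.


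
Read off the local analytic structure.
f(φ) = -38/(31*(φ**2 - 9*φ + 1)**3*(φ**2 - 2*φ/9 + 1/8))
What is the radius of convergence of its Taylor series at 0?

Denominator factor (φ**2 - 9*φ + 1)^3: discriminant 77, real irrational roots 9/2 + (1/2)*sqrt(77) and 9/2 - (1/2)*sqrt(77); poles of order 3, moduli 9/2 + (1/2)*sqrt(77) and 9/2 - (1/2)*sqrt(77).
Denominator factor (φ**2 - 2*φ/9 + 1/8): discriminant -73/162, complex-conjugate roots (1/9) + ((1/36)*sqrt(146))*i and (1/9) - ((1/36)*sqrt(146))*i; poles of order 1, moduli (1/4)*sqrt(2) and (1/4)*sqrt(2).
The radius of convergence is the smallest modulus among the singular points: 9/2 - (1/2)*sqrt(77).

The radius of convergence is 9/2 - (1/2)*sqrt(77).


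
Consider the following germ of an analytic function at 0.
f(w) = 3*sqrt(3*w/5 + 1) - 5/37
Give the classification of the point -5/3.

The point is an algebraic (square-root) branch point.

The term (3)*sqrt(1 - w/(-5/3)) has argument 1 - -5/3/(-5/3) = 0 at -5/3: a square-root (algebraic, two-sheeted) branch point; the remaining terms are analytic or single-valued there.


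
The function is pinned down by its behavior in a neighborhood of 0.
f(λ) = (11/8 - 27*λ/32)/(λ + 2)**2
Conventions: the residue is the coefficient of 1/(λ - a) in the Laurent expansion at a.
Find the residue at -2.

The residue is -27/32.

At the order-2 pole -2 set g(λ) = (λ - (-2))^2*f(λ) = 11/8 - 27*λ/32.
Order-2 pole: residue = g'(a); g'(-2) = -27/32, so the residue is -27/32.


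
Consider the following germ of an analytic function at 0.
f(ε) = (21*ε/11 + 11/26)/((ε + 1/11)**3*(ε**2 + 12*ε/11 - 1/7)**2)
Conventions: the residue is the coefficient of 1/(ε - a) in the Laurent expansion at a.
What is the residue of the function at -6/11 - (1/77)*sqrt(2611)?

The residue is -2265515/8748 + (647551284317/126578451168)*sqrt(2611).

The factor ε**2 + 12*ε/11 - 1/7 splits as (ε - a)(ε - a') with a = -6/11 - (1/77)*sqrt(2611), a' = -6/11 + (1/77)*sqrt(2611). At the order-2 pole a set g(ε) = (ε - a)^2*f(ε) = [(21*ε/11 + 11/26)/(ε + 1/11)**3] / (ε - a')^2.
Order-2 pole: residue = g'(a); g'(-6/11 - (1/77)*sqrt(2611)) = -2265515/8748 + (647551284317/126578451168)*sqrt(2611), so the residue is -2265515/8748 + (647551284317/126578451168)*sqrt(2611).


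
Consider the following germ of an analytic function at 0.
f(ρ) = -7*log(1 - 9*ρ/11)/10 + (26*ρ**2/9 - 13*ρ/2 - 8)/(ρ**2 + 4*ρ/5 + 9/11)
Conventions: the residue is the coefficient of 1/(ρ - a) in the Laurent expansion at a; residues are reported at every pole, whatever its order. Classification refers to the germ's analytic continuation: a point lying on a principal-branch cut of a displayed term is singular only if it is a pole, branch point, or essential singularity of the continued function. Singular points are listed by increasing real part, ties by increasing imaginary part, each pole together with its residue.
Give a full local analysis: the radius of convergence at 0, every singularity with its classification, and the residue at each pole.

Denominator factor (ρ**2 + 4*ρ/5 + 9/11): discriminant -724/275, complex-conjugate roots (-2/5) + ((1/55)*sqrt(1991))*i and (-2/5) - ((1/55)*sqrt(1991))*i; poles of order 1, moduli (3/11)*sqrt(11) and (3/11)*sqrt(11).
Branch term (-7/10)*log(1 - ρ/(11/9)): its argument vanishes at ρ = 11/9, a logarithmic branch point, modulus 11/9.
The radius of convergence is the smallest modulus among the singular points: (3/11)*sqrt(11).
The branch term is analytic at (-2/5) - ((1/55)*sqrt(1991))*i and contributes nothing to the residue; only the rational part matters.
The factor ρ**2 + 4*ρ/5 + 9/11 splits as (ρ - a)(ρ - a') with a = (-2/5) - ((1/55)*sqrt(1991))*i, a' = (-2/5) + ((1/55)*sqrt(1991))*i. At the order-1 pole a set g(ρ) = (ρ - a)*(rational part) = [26*ρ**2/9 - 13*ρ/2 - 8] / (ρ - a').
Simple pole: residue = g(a) at a = (-2/5) - ((1/55)*sqrt(1991))*i, which is (-793/180) - ((16927/179190)*sqrt(1991))*i.
The branch term is analytic at (-2/5) + ((1/55)*sqrt(1991))*i and contributes nothing to the residue; only the rational part matters.
The factor ρ**2 + 4*ρ/5 + 9/11 splits as (ρ - a)(ρ - a') with a = (-2/5) + ((1/55)*sqrt(1991))*i, a' = (-2/5) - ((1/55)*sqrt(1991))*i. At the order-1 pole a set g(ρ) = (ρ - a)*(rational part) = [26*ρ**2/9 - 13*ρ/2 - 8] / (ρ - a').
Simple pole: residue = g(a) at a = (-2/5) + ((1/55)*sqrt(1991))*i, which is (-793/180) + ((16927/179190)*sqrt(1991))*i.
List the singular points by increasing real part (a conjugate pair: the negative imaginary part first).

Radius of convergence at 0: (3/11)*sqrt(11).
At (-2/5) - ((1/55)*sqrt(1991))*i: a pole of order 1; residue (-793/180) - ((16927/179190)*sqrt(1991))*i.
At (-2/5) + ((1/55)*sqrt(1991))*i: a pole of order 1; residue (-793/180) + ((16927/179190)*sqrt(1991))*i.
At 11/9: a logarithmic branch point.


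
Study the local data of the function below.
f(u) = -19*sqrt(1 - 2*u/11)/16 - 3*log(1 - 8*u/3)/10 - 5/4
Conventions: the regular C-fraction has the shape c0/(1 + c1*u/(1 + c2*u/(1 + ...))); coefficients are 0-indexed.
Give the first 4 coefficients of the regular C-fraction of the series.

Taylor coefficients (expand at 0): a_0 = -39/16, a_1 = 799/880, a_2 = 62237/58080, a_3 = 10906117/5749920.
c0 = a_0 = -39/16. Peel one level at a time: if S = 1 + c*u/S' with S'(0) = 1, then c is the u-coefficient of S and S' = c*u/(S - 1).
S_1 = c0/f = 1 + (799/2145)*u + (161279/278850)*u^2 + ...; c1 = 799/2145.
S_2 = c1*u/(S_1 - 1) = 1 + (-9487/6110)*u + (-341626027/490742604)*u^2 + ...; c2 = -9487/6110.
S_3 = c2*u/(S_2 - 1) = 1 + (-22205691755/49528458342)*u + ...; c3 = -22205691755/49528458342.

The regular C-fraction coefficients are [-39/16, 799/2145, -9487/6110, -22205691755/49528458342].


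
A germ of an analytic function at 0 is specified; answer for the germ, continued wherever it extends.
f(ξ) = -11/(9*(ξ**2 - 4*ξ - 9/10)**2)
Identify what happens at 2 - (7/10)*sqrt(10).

The denominator factor ξ**2 - 4*ξ - 9/10 vanishes at 2 - (7/10)*sqrt(10) and appears to the power 2; the numerator there equals -11/9, nonzero, and no other factor vanishes.
Hence a pole whose order is the multiplicity, 2.

The point is a pole of order 2.


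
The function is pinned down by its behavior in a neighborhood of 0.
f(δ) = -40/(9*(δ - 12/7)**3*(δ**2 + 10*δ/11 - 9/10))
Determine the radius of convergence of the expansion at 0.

Denominator factor (δ - 12/7)^3: pole of order 3 at 12/7, modulus 12/7.
Denominator factor (δ**2 + 10*δ/11 - 9/10): discriminant 2678/605, real irrational roots -5/11 + (1/110)*sqrt(13390) and -5/11 - (1/110)*sqrt(13390); poles of order 1, moduli -5/11 + (1/110)*sqrt(13390) and 5/11 + (1/110)*sqrt(13390).
The radius of convergence is the smallest modulus among the singular points: -5/11 + (1/110)*sqrt(13390).

The radius of convergence is -5/11 + (1/110)*sqrt(13390).


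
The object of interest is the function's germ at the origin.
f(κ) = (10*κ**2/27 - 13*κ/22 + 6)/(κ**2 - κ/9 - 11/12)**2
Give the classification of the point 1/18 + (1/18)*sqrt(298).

The point is a pole of order 2.

The denominator factor κ**2 - κ/9 - 11/12 vanishes at 1/18 + (1/18)*sqrt(298) and appears to the power 2; the numerator there equals 607099/96228 - (2939/96228)*sqrt(298), nonzero, and no other factor vanishes.
Hence a pole whose order is the multiplicity, 2.


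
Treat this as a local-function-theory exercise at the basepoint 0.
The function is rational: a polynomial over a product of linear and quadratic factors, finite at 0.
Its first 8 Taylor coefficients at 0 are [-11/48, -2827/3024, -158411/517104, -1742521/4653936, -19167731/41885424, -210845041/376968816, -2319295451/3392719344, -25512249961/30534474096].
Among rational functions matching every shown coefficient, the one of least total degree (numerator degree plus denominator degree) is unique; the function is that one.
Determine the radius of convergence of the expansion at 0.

No rational of total degree below 3 reproduces all 8 coefficients; solving the [2/1] Pade equations on them gives f(β) = (-13*β**2/19 + 15*β/28 + 3/16)/(β - 9/11), whose expansion matches every shown term.
Denominator factor (β - 9/11): pole of order 1 at 9/11, modulus 9/11.
The radius of convergence is the smallest modulus among the singular points: 9/11.

The radius of convergence is 9/11.


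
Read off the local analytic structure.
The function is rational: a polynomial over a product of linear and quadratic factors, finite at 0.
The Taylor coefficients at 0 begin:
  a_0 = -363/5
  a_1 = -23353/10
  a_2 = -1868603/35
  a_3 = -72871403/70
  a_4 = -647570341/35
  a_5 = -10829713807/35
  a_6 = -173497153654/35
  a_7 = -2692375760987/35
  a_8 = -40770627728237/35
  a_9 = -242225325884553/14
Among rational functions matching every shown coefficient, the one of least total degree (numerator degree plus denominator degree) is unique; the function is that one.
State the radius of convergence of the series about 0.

The radius of convergence is -6/11 + (1/11)*sqrt(47).

No rational of total degree below 8 reproduces all 10 coefficients; solving the [2/6] Pade equations on them gives f(r) = (r**2/7 - 11*r/30 + 1/5)/((r**2 + 12*r/11 - 1/11)**2*(r**2 + 10*r/3 - 1/3)), whose expansion matches every shown term.
Denominator factor (r**2 + 12*r/11 - 1/11)^2: discriminant 188/121, real irrational roots -6/11 + (1/11)*sqrt(47) and -6/11 - (1/11)*sqrt(47); poles of order 2, moduli -6/11 + (1/11)*sqrt(47) and 6/11 + (1/11)*sqrt(47).
Denominator factor (r**2 + 10*r/3 - 1/3): discriminant 112/9, real irrational roots -5/3 + (2/3)*sqrt(7) and -5/3 - (2/3)*sqrt(7); poles of order 1, moduli -5/3 + (2/3)*sqrt(7) and 5/3 + (2/3)*sqrt(7).
The radius of convergence is the smallest modulus among the singular points: -6/11 + (1/11)*sqrt(47).


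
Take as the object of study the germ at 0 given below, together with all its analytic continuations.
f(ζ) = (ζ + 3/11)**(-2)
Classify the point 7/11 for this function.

The point is a regular point.

Denominator factors: ζ + 3/11 = 10/11 at ζ = 7/11 — none vanishes.
So the germ continues analytically to 7/11.


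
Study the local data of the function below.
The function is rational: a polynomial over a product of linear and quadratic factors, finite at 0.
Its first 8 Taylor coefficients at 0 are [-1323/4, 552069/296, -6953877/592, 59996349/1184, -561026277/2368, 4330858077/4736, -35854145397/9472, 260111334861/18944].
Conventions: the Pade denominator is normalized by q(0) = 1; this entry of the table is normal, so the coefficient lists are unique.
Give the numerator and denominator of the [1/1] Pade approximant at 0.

The Pade approximant has numerator coefficients [-1323/4, -94230297/432308]; denominator coefficients [1, 36793/5842].

Taylor coefficients needed (read off): a_0 = -1323/4, a_1 = 552069/296, a_2 = -6953877/592.
Write the denominator as Q(β) = 1 + q1*β. Requiring Q*f - P = O(β^3) with deg P <= 1 kills the coefficients of β^2..β^2 in Q*f:
  β^2: a_2 + q1*a_1 = 0, i.e. -6953877/592 + (552069/296)*q1 = 0.
Solving this linear system: q1 = 36793/5842.
The numerator is Q*f truncated at degree 1: P0 = a_0 = -1323/4; P1 = a_1 + q1*a_0 = -94230297/432308.


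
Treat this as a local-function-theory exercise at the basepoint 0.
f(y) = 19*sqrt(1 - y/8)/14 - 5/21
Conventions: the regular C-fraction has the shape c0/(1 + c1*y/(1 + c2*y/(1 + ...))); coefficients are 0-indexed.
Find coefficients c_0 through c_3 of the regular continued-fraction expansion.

The regular C-fraction coefficients are [47/42, 57/752, -161/1504, -47/5152].

Taylor coefficients (expand at 0): a_0 = 47/42, a_1 = -19/224, a_2 = -19/7168, a_3 = -19/114688.
c0 = a_0 = 47/42. Peel one level at a time: if S = 1 + c*y/S' with S'(0) = 1, then c is the y-coefficient of S and S' = c*y/(S - 1).
S_1 = c0/f = 1 + (57/752)*y + (9177/1131008)*y^2 + ...; c1 = 57/752.
S_2 = c1*y/(S_1 - 1) = 1 + (-161/1504)*y + (-1/1024)*y^2 + ...; c2 = -161/1504.
S_3 = c2*y/(S_2 - 1) = 1 + (-47/5152)*y + ...; c3 = -47/5152.


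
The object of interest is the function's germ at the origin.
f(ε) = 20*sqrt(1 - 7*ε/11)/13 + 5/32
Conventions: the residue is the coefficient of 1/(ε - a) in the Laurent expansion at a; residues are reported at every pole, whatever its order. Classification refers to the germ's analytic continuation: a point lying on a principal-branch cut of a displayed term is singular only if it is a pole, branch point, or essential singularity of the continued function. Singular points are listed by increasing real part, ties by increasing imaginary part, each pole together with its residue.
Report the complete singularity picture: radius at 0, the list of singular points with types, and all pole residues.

Radius of convergence at 0: 11/7.
At 11/7: an algebraic (square-root) branch point.

Branch term (20/13)*sqrt(1 - ε/(11/7)): its argument vanishes at ε = 11/7, a square-root branch point, modulus 11/7.
The radius of convergence is the smallest modulus among the singular points: 11/7.


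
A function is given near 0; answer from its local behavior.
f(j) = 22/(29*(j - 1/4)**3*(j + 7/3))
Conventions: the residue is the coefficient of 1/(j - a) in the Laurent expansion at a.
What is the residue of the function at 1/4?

At the order-3 pole 1/4 set g(j) = (j - (1/4))^3*f(j) = 22/(29*(j + 7/3)).
Order-3 pole: residue = g''(a)/2; g''(1/4) = 76032/863939, so the residue is 38016/863939.

The residue is 38016/863939.


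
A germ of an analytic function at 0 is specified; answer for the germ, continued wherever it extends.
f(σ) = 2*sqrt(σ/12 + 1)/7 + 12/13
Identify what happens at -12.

The term (2/7)*sqrt(1 - σ/(-12)) has argument 1 - -12/(-12) = 0 at -12: a square-root (algebraic, two-sheeted) branch point; the remaining terms are analytic or single-valued there.

The point is an algebraic (square-root) branch point.


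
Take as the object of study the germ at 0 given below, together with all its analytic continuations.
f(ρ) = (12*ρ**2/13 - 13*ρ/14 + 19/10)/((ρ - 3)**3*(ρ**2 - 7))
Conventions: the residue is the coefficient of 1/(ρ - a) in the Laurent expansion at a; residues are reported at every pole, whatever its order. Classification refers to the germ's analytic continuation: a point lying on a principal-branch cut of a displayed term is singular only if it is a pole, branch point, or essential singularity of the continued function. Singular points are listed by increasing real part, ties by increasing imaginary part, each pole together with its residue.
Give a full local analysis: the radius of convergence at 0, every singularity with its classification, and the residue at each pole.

Denominator factor (ρ - 3)^3: pole of order 3 at 3, modulus 3.
Denominator factor (ρ**2 - 7): discriminant 28, real irrational roots sqrt(7) and -sqrt(7); poles of order 1, moduli sqrt(7) and sqrt(7).
The radius of convergence is the smallest modulus among the singular points: sqrt(7).
The factor ρ**2 - 7 splits as (ρ - a)(ρ - a') with a = -sqrt(7), a' = sqrt(7). At the order-1 pole a set g(ρ) = (ρ - a)*f(ρ) = [(12*ρ**2/13 - 13*ρ/14 + 19/10)/(ρ - 3)**3] / (ρ - a').
Simple pole: residue = g(a) at a = -sqrt(7), which is -5708/455 + (3455/728)*sqrt(7).
The factor ρ**2 - 7 splits as (ρ - a)(ρ - a') with a = sqrt(7), a' = -sqrt(7). At the order-1 pole a set g(ρ) = (ρ - a)*f(ρ) = [(12*ρ**2/13 - 13*ρ/14 + 19/10)/(ρ - 3)**3] / (ρ - a').
Simple pole: residue = g(a) at a = sqrt(7), which is -5708/455 - (3455/728)*sqrt(7).
At the order-3 pole 3 set g(ρ) = (ρ - (3))^3*f(ρ) = (12*ρ**2/13 - 13*ρ/14 + 19/10)/(ρ**2 - 7).
Order-3 pole: residue = g''(a)/2; g''(3) = 22832/455, so the residue is 11416/455.
List the singular points by increasing real part (a conjugate pair: the negative imaginary part first).

Radius of convergence at 0: sqrt(7).
At -sqrt(7): a pole of order 1; residue -5708/455 + (3455/728)*sqrt(7).
At sqrt(7): a pole of order 1; residue -5708/455 - (3455/728)*sqrt(7).
At 3: a pole of order 3; residue 11416/455.


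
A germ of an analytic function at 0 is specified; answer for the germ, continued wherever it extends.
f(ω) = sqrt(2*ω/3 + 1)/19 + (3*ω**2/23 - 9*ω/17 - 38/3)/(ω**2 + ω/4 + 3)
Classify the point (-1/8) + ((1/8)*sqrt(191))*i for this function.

The denominator factor ω**2 + ω/4 + 3 vanishes at (-1/8) + ((1/8)*sqrt(191))*i and appears to the power 1; the numerator there equals (-487507/37536) - ((879/12512)*sqrt(191))*i, nonzero, and no other factor vanishes.
The branch terms are analytic at this point.
Hence a pole whose order is the multiplicity, 1.

The point is a pole of order 1.


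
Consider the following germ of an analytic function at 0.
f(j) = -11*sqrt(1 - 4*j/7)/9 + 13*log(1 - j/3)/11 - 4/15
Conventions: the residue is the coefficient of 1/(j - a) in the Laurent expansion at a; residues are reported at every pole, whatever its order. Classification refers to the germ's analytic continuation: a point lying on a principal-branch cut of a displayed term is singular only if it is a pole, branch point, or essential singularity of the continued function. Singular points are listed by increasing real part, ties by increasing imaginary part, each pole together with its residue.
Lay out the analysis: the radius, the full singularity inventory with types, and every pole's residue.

Branch term (13/11)*log(1 - j/(3)): its argument vanishes at j = 3, a logarithmic branch point, modulus 3.
Branch term (-11/9)*sqrt(1 - j/(7/4)): its argument vanishes at j = 7/4, a square-root branch point, modulus 7/4.
The radius of convergence is the smallest modulus among the singular points: 7/4.
List the singular points by increasing real part (a conjugate pair: the negative imaginary part first).

Radius of convergence at 0: 7/4.
At 7/4: an algebraic (square-root) branch point.
At 3: a logarithmic branch point.


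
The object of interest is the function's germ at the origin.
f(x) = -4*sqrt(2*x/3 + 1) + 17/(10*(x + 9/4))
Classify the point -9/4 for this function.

The point is a pole of order 1.

The denominator factor x + 9/4 vanishes at -9/4 and appears to the power 1; the numerator there equals 17/10, nonzero, and no other factor vanishes.
The branch terms are analytic at this point.
Hence a pole whose order is the multiplicity, 1.


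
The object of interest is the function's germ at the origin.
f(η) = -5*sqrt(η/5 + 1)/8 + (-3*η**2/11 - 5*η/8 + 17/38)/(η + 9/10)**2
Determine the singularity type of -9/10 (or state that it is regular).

The point is a pole of order 2.

The denominator factor η + 9/10 vanishes at -9/10 and appears to the power 2; the numerator there equals 65957/83600, nonzero, and no other factor vanishes.
The branch terms are analytic at this point.
Hence a pole whose order is the multiplicity, 2.


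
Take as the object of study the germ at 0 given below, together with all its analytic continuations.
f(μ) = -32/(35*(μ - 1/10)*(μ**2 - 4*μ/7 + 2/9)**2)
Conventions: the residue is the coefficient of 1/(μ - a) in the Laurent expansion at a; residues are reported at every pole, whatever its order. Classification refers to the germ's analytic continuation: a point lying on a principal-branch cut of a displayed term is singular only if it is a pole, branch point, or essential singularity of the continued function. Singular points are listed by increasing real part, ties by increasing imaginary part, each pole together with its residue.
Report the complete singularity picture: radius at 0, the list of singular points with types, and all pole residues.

Radius of convergence at 0: 1/10.
At 1/10: a pole of order 1; residue -36288000/1216609.
At (2/7) - ((1/21)*sqrt(62))*i: a pole of order 2; residue (18144000/1216609) - ((1779742692/1169161249)*sqrt(62))*i.
At (2/7) + ((1/21)*sqrt(62))*i: a pole of order 2; residue (18144000/1216609) + ((1779742692/1169161249)*sqrt(62))*i.

Denominator factor (μ**2 - 4*μ/7 + 2/9)^2: discriminant -248/441, complex-conjugate roots (2/7) + ((1/21)*sqrt(62))*i and (2/7) - ((1/21)*sqrt(62))*i; poles of order 2, moduli (1/3)*sqrt(2) and (1/3)*sqrt(2).
Denominator factor (μ - 1/10): pole of order 1 at 1/10, modulus 1/10.
The radius of convergence is the smallest modulus among the singular points: 1/10.
At the order-1 pole 1/10 set g(μ) = (μ - (1/10))*f(μ) = -32/(35*(μ**2 - 4*μ/7 + 2/9)**2).
Simple pole: residue = g(a) at a = 1/10, which is -36288000/1216609.
The factor μ**2 - 4*μ/7 + 2/9 splits as (μ - a)(μ - a') with a = (2/7) - ((1/21)*sqrt(62))*i, a' = (2/7) + ((1/21)*sqrt(62))*i. At the order-2 pole a set g(μ) = (μ - a)^2*f(μ) = [-32/(35*(μ - 1/10))] / (μ - a')^2.
Order-2 pole: residue = g'(a); g'((2/7) - ((1/21)*sqrt(62))*i) = (18144000/1216609) - ((1779742692/1169161249)*sqrt(62))*i, so the residue is (18144000/1216609) - ((1779742692/1169161249)*sqrt(62))*i.
The factor μ**2 - 4*μ/7 + 2/9 splits as (μ - a)(μ - a') with a = (2/7) + ((1/21)*sqrt(62))*i, a' = (2/7) - ((1/21)*sqrt(62))*i. At the order-2 pole a set g(μ) = (μ - a)^2*f(μ) = [-32/(35*(μ - 1/10))] / (μ - a')^2.
Order-2 pole: residue = g'(a); g'((2/7) + ((1/21)*sqrt(62))*i) = (18144000/1216609) + ((1779742692/1169161249)*sqrt(62))*i, so the residue is (18144000/1216609) + ((1779742692/1169161249)*sqrt(62))*i.
List the singular points by increasing real part (a conjugate pair: the negative imaginary part first).


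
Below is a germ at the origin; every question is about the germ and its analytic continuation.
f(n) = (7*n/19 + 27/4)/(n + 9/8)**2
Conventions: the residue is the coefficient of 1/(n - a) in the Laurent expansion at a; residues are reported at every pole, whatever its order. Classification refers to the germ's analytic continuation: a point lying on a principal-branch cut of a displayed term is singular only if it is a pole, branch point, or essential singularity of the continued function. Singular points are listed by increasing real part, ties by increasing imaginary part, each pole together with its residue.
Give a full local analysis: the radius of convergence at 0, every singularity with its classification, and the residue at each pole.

Denominator factor (n + 9/8)^2: pole of order 2 at -9/8, modulus 9/8.
The radius of convergence is the smallest modulus among the singular points: 9/8.
At the order-2 pole -9/8 set g(n) = (n - (-9/8))^2*f(n) = 7*n/19 + 27/4.
Order-2 pole: residue = g'(a); g'(-9/8) = 7/19, so the residue is 7/19.

Radius of convergence at 0: 9/8.
At -9/8: a pole of order 2; residue 7/19.


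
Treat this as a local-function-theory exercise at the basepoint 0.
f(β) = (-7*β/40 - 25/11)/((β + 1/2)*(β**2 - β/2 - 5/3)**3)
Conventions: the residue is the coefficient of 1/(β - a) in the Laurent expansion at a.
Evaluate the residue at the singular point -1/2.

The residue is 51921/37730.

At the order-1 pole -1/2 set g(β) = (β - (-1/2))*f(β) = (-7*β/40 - 25/11)/(β**2 - β/2 - 5/3)**3.
Simple pole: residue = g(a) at a = -1/2, which is 51921/37730.


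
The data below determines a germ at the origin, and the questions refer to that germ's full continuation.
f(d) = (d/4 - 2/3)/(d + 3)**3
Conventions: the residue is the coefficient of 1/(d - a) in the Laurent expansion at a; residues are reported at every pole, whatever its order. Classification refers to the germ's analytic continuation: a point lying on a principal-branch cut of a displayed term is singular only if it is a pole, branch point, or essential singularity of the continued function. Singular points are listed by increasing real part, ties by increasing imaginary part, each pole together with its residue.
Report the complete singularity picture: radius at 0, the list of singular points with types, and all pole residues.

Radius of convergence at 0: 3.
At -3: a pole of order 3; residue 0.

Denominator factor (d + 3)^3: pole of order 3 at -3, modulus 3.
The radius of convergence is the smallest modulus among the singular points: 3.
At the order-3 pole -3 set g(d) = (d - (-3))^3*f(d) = d/4 - 2/3.
Order-3 pole: residue = g''(a)/2; g''(-3) = 0, so the residue is 0.


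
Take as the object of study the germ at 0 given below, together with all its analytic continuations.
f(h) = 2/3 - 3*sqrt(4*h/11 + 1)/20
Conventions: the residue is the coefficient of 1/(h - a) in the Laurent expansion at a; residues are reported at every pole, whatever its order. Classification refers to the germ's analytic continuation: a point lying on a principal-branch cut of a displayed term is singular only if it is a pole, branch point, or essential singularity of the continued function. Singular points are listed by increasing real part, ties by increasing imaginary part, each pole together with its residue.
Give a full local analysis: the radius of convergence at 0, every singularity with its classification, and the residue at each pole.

Branch term (-3/20)*sqrt(1 - h/(-11/4)): its argument vanishes at h = -11/4, a square-root branch point, modulus 11/4.
The radius of convergence is the smallest modulus among the singular points: 11/4.

Radius of convergence at 0: 11/4.
At -11/4: an algebraic (square-root) branch point.


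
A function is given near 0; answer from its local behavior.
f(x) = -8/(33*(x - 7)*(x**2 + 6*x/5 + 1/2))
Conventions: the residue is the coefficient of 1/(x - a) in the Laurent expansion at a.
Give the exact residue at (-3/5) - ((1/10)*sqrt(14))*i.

The residue is (40/19107) + ((1520/133749)*sqrt(14))*i.

The factor x**2 + 6*x/5 + 1/2 splits as (x - a)(x - a') with a = (-3/5) - ((1/10)*sqrt(14))*i, a' = (-3/5) + ((1/10)*sqrt(14))*i. At the order-1 pole a set g(x) = (x - a)*f(x) = [-8/(33*(x - 7))] / (x - a').
Simple pole: residue = g(a) at a = (-3/5) - ((1/10)*sqrt(14))*i, which is (40/19107) + ((1520/133749)*sqrt(14))*i.


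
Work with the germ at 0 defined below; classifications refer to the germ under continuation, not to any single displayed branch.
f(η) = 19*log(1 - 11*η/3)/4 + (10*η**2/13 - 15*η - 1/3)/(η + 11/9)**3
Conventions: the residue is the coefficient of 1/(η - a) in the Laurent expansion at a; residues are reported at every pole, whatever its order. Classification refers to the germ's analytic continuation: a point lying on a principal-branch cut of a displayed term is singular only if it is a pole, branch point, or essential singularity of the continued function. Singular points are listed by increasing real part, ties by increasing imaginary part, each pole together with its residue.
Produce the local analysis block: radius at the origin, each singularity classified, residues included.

Radius of convergence at 0: 3/11.
At -11/9: a pole of order 3; residue 10/13.
At 3/11: a logarithmic branch point.

Denominator factor (η + 11/9)^3: pole of order 3 at -11/9, modulus 11/9.
Branch term (19/4)*log(1 - η/(3/11)): its argument vanishes at η = 3/11, a logarithmic branch point, modulus 3/11.
The radius of convergence is the smallest modulus among the singular points: 3/11.
The branch term is analytic at -11/9 and contributes nothing to the residue; only the rational part matters.
At the order-3 pole -11/9 set g(η) = (η - (-11/9))^3*(rational part) = 10*η**2/13 - 15*η - 1/3.
Order-3 pole: residue = g''(a)/2; g''(-11/9) = 20/13, so the residue is 10/13.
List the singular points by increasing real part (a conjugate pair: the negative imaginary part first).


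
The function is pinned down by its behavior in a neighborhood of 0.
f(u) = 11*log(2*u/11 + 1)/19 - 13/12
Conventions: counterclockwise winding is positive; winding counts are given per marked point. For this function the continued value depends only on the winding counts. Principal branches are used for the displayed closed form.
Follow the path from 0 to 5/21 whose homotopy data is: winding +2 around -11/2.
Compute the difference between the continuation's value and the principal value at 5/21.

The rational part is single-valued and drops out of the difference; each branch term changes only by its own monodromy.
(11/19)*log(1 - u/(-11/2)): each positive loop around -11/2 adds 2*pi*i to the log, so winding +2 contributes (11/19)*(2)*2*pi*i = (44/19)*pi*i.
Summing the contributions at u = 5/21 gives (44/19)*pi*i.

Continued minus principal equals (44/19)*pi*i.


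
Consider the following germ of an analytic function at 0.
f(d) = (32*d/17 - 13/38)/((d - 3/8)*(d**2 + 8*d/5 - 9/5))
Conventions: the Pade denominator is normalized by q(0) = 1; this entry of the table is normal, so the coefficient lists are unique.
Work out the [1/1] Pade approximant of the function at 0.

Taylor coefficients needed (expand at 0): a_0 = -260/513, a_1 = 77440/78489, a_2 = 3127820/706401.
Write the denominator as Q(d) = 1 + q1*d. Requiring Q*f - P = O(d^3) with deg P <= 1 kills the coefficients of d^2..d^2 in Q*f:
  d^2: a_2 + q1*a_1 = 0, i.e. 3127820/706401 + (77440/78489)*q1 = 0.
Solving this linear system: q1 = -156391/34848.
The numerator is Q*f truncated at degree 1: P0 = a_0 = -260/513; P1 = a_1 + q1*a_0 = 82591325/25325784.

The Pade approximant has numerator coefficients [-260/513, 82591325/25325784]; denominator coefficients [1, -156391/34848].


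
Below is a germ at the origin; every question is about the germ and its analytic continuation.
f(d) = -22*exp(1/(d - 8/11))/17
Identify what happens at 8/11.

The point is an essential singularity.

The exponent 1/(d - (8/11)) has a pole at 8/11, so exp(1/(d - (8/11))) takes every nonzero value near it: an essential singularity (not a pole of any order).


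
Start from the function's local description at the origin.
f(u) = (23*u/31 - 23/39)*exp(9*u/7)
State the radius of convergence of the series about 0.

The radius of convergence is infinite.

The factor exp(9*u/7) is entire and contributes no finite singular point.
The polynomial part has no poles.
No finite singular points: the Taylor series at 0 converges everywhere.


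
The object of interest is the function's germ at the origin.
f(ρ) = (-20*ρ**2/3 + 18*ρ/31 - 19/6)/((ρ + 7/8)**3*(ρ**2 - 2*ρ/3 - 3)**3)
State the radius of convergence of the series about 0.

Denominator factor (ρ + 7/8)^3: pole of order 3 at -7/8, modulus 7/8.
Denominator factor (ρ**2 - 2*ρ/3 - 3)^3: discriminant 112/9, real irrational roots 1/3 + (2/3)*sqrt(7) and 1/3 - (2/3)*sqrt(7); poles of order 3, moduli 1/3 + (2/3)*sqrt(7) and -1/3 + (2/3)*sqrt(7).
The radius of convergence is the smallest modulus among the singular points: 7/8.

The radius of convergence is 7/8.


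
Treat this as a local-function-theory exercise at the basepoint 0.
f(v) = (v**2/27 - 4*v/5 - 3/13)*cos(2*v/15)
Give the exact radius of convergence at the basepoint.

The factor cos(2*v/15) is entire and contributes no finite singular point.
The polynomial part has no poles.
No finite singular points: the Taylor series at 0 converges everywhere.

The radius of convergence is infinite.


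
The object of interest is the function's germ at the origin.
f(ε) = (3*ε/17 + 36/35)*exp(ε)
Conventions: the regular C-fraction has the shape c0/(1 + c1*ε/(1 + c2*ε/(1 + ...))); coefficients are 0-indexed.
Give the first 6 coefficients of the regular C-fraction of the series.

Taylor coefficients (expand at 0): a_0 = 36/35, a_1 = 717/595, a_2 = 411/595, a_3 = 309/1190, a_4 = 43/595, a_5 = 379/23800.
c0 = a_0 = 36/35. Peel one level at a time: if S = 1 + c*ε/S' with S'(0) = 1, then c is the ε-coefficient of S and S' = c*ε/(S - 1).
S_1 = c0/f = 1 + (-239/204)*ε + (29173/41616)*ε^2 + ...; c1 = -239/204.
S_2 = c1*ε/(S_1 - 1) = 1 + (29173/48756)*ε + (12921/114242)*ε^2 + ...; c2 = 29173/48756.
S_3 = c2*ε/(S_2 - 1) = 1 + (-1317942/6972347)*ε + (32237984/851063929)*ε^2 + ...; c3 = -1317942/6972347.
S_4 = c3*ε/(S_3 - 1) = 1 + (226614064/1130832999)*ε + (660588113/30051403380)*ε^2 + ...; c4 = 226614064/1130832999.
S_5 = c4*ε/(S_4 - 1) = 1 + (-80633209291/735082925760)*ε + ...; c5 = -80633209291/735082925760.

The regular C-fraction coefficients are [36/35, -239/204, 29173/48756, -1317942/6972347, 226614064/1130832999, -80633209291/735082925760].


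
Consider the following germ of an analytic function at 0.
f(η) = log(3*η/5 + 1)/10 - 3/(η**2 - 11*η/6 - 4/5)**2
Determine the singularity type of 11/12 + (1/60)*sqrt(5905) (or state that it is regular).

The denominator factor η**2 - 11*η/6 - 4/5 vanishes at 11/12 + (1/60)*sqrt(5905) and appears to the power 2; the numerator there equals -3, nonzero, and no other factor vanishes.
The branch terms are analytic at this point.
Hence a pole whose order is the multiplicity, 2.

The point is a pole of order 2.


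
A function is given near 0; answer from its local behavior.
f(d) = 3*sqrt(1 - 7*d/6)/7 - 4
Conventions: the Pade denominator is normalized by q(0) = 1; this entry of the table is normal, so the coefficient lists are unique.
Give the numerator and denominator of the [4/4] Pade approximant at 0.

The Pade approximant has numerator coefficients [-25/7, 169/24, -791/192, 4655/6912, -343/331776]; denominator coefficients [1, -49/24, 245/192, -1715/6912, 2401/331776].

Taylor coefficients needed (expand at 0): a_0 = -25/7, a_1 = -1/4, a_2 = -7/96, a_3 = -49/1152, a_4 = -1715/55296, a_5 = -16807/663552, a_6 = -117649/5308416, a_7 = -1294139/63700992, a_8 = -117766649/6115295232.
Write the denominator as Q(d) = 1 + q1*d + q2*d^2 + q3*d^3 + q4*d^4. Requiring Q*f - P = O(d^9) with deg P <= 4 kills the coefficients of d^5..d^8 in Q*f:
  d^5: a_5 + q1*a_4 + q2*a_3 + q3*a_2 + q4*a_1 = 0, i.e. -16807/663552 + (-1715/55296)*q1 + (-49/1152)*q2 + (-7/96)*q3 + (-1/4)*q4 = 0.
  d^6: a_6 + q1*a_5 + q2*a_4 + q3*a_3 + q4*a_2 = 0, i.e. -117649/5308416 + (-16807/663552)*q1 + (-1715/55296)*q2 + (-49/1152)*q3 + (-7/96)*q4 = 0.
  d^7: a_7 + q1*a_6 + q2*a_5 + q3*a_4 + q4*a_3 = 0, i.e. -1294139/63700992 + (-117649/5308416)*q1 + (-16807/663552)*q2 + (-1715/55296)*q3 + (-49/1152)*q4 = 0.
  d^8: a_8 + q1*a_7 + q2*a_6 + q3*a_5 + q4*a_4 = 0, i.e. -117766649/6115295232 + (-1294139/63700992)*q1 + (-117649/5308416)*q2 + (-16807/663552)*q3 + (-1715/55296)*q4 = 0.
Solving this linear system: q1 = -49/24, q2 = 245/192, q3 = -1715/6912, q4 = 2401/331776.
The numerator is Q*f truncated at degree 4: P0 = a_0 = -25/7; P1 = a_1 + q1*a_0 = 169/24; P2 = a_2 + q1*a_1 + q2*a_0 = -791/192; P3 = a_3 + q1*a_2 + q2*a_1 + q3*a_0 = 4655/6912; P4 = a_4 + q1*a_3 + q2*a_2 + q3*a_1 + q4*a_0 = -343/331776.


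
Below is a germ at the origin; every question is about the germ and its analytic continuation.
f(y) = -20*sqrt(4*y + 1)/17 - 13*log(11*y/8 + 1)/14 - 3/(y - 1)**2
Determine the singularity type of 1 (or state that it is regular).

The denominator factor y - 1 vanishes at 1 and appears to the power 2; the numerator there equals -3, nonzero, and no other factor vanishes.
The branch terms are analytic at this point.
Hence a pole whose order is the multiplicity, 2.

The point is a pole of order 2.


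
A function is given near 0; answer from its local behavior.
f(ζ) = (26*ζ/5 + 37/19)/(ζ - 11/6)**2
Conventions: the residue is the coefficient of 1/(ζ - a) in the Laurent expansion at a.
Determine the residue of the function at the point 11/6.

The residue is 26/5.

At the order-2 pole 11/6 set g(ζ) = (ζ - (11/6))^2*f(ζ) = 26*ζ/5 + 37/19.
Order-2 pole: residue = g'(a); g'(11/6) = 26/5, so the residue is 26/5.


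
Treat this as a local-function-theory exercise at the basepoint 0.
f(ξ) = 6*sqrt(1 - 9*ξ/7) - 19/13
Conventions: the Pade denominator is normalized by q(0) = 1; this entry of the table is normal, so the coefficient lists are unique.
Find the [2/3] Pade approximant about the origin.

Taylor coefficients needed (expand at 0): a_0 = 59/13, a_1 = -27/7, a_2 = -243/196, a_3 = -2187/2744, a_4 = -98415/153664, a_5 = -177147/307328.
Write the denominator as Q(ξ) = 1 + q1*ξ + q2*ξ^2 + q3*ξ^3. Requiring Q*f - P = O(ξ^6) with deg P <= 2 kills the coefficients of ξ^3..ξ^5 in Q*f:
  ξ^3: a_3 + q1*a_2 + q2*a_1 + q3*a_0 = 0, i.e. -2187/2744 + (-243/196)*q1 + (-27/7)*q2 + (59/13)*q3 = 0.
  ξ^4: a_4 + q1*a_3 + q2*a_2 + q3*a_1 = 0, i.e. -98415/153664 + (-2187/2744)*q1 + (-243/196)*q2 + (-27/7)*q3 = 0.
  ξ^5: a_5 + q1*a_4 + q2*a_3 + q3*a_2 = 0, i.e. -177147/307328 + (-98415/153664)*q1 + (-2187/2744)*q2 + (-243/196)*q3 = 0.
Solving this linear system: q1 = -2988/2597, q2 = 52245/290864, q3 = 28431/2036048.
The numerator is Q*f truncated at degree 2: P0 = a_0 = 59/13; P1 = a_1 + q1*a_0 = -306513/33761; P2 = a_2 + q1*a_1 + q2*a_0 = 15175107/3781232.

The Pade approximant has numerator coefficients [59/13, -306513/33761, 15175107/3781232]; denominator coefficients [1, -2988/2597, 52245/290864, 28431/2036048].


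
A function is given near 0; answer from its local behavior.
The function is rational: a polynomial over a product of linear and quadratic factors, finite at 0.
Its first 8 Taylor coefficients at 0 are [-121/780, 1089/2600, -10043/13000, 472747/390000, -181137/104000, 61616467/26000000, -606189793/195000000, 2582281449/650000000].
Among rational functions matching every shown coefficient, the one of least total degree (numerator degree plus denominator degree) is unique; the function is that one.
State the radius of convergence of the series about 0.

The radius of convergence is 10/11.

No rational of total degree below 3 reproduces all 8 coefficients; solving the [0/3] Pade equations on them gives f(ω) = -10/(39*(ω + 10/11)**2*(ω + 2)), whose expansion matches every shown term.
Denominator factor (ω + 2): pole of order 1 at -2, modulus 2.
Denominator factor (ω + 10/11)^2: pole of order 2 at -10/11, modulus 10/11.
The radius of convergence is the smallest modulus among the singular points: 10/11.
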